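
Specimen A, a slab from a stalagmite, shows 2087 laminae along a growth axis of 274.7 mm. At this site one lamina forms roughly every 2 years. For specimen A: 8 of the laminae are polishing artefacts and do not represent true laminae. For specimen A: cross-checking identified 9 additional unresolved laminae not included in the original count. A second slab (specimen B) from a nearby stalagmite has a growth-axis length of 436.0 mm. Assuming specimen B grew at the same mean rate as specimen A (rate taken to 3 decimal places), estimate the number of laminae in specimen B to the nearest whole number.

Specimen A: adjusted count: 2087 − 8 + 9 = 2088 laminae.
Specimen A: multiplying by 2 years per lamina: 2088 × 2 = 4176 years.
A: Extension rate ≈ 274.7 / 4176 = 0.066 mm/year.
Specimen B: 436.0 mm / 0.066 mm per year = 6606.06 years; at 2 years per lamina that is 6606.06 / 2 ≈ 3303 laminae.

3303 laminae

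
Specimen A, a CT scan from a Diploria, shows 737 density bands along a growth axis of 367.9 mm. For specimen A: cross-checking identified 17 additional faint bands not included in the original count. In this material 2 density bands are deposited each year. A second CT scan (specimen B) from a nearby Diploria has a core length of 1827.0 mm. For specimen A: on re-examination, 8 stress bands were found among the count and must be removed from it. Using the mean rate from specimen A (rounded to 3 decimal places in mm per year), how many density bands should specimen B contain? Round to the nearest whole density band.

3706 density bands

Specimen A: true density band count = 737 − 8 + 17 = 746.
Specimen A: with 2 density bands per year, 746 / 2 = 373 years.
A: Extension rate ≈ 367.9 / 373 = 0.986 mm/year.
B spans 1827.0 / 0.986 = 1852.94 years; at 2 density bands per year that is 1852.94 × 2 ≈ 3706 density bands.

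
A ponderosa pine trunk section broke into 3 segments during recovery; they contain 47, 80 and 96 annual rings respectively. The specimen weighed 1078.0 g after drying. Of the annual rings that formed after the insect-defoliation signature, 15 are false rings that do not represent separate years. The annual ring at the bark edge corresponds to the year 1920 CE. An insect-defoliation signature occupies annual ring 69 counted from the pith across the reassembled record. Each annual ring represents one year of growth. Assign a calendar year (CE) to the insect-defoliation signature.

Total annual rings = 47 + 80 + 96 = 223.
The insect-defoliation signature sits at annual ring 69 from the pith, so 223 − 69 = 154 annual rings formed after it.
Excluding 15 false annual rings: 154 − 15 = 139.
The annual ring at the bark edge is 1920 CE, so the insect-defoliation signature dates to 1920 − 139 = 1781 CE.

1781 CE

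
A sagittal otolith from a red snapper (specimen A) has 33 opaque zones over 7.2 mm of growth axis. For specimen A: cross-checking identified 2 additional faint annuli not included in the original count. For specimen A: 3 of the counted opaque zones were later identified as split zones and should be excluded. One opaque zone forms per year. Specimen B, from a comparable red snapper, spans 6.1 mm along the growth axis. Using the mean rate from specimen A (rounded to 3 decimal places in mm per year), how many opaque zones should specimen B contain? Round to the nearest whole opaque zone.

Specimen A: correcting the raw count gives 33 − 3 + 2 = 32 true opaque zones.
A: Extension rate ≈ 7.2 / 32 = 0.225 mm per year.
Specimen B: 6.1 mm / 0.225 mm per year = 27.11 years ≈ 27 opaque zones.

27 opaque zones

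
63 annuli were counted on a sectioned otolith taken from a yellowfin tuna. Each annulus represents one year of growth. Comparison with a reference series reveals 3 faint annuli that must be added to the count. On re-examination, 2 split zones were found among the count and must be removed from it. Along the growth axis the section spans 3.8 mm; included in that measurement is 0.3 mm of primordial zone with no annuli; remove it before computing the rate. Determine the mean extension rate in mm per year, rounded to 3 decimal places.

Adjusted count: 63 − 2 + 3 = 64 annuli.
Net length = 3.8 − 0.3 = 3.5 mm.
3.5 mm over 64 years gives 3.5 / 64 ≈ 0.055 mm per year.

0.055 mm per year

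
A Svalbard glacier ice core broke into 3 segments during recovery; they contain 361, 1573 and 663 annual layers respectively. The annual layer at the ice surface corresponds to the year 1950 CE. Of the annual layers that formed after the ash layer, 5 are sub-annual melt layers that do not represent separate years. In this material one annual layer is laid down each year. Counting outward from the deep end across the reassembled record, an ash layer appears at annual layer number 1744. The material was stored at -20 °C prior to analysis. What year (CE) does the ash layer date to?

Total annual layers = 361 + 1573 + 663 = 2597.
Between annual layer 1744 and the ice surface there are 2597 − 1744 = 853 annual layers.
853 − 5 false = 848 true annual layers after the ash layer.
Counting back 848 years from 1950 CE places the ash layer in 1950 − 848 = 1102 CE.

1102 CE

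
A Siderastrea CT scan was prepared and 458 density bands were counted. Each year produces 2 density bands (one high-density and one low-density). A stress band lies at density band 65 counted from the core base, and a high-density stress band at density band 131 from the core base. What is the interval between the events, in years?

The two markers are separated by 131 − 65 = 66 density bands.
With 2 density bands per year, 66 / 2 = 33 years.

33 yr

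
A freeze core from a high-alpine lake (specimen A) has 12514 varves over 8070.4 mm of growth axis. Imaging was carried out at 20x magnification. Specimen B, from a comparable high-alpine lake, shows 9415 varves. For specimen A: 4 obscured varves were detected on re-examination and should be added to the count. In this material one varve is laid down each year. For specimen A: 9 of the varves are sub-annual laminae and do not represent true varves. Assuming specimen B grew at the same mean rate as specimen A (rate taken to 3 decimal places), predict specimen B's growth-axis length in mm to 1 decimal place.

6072.7 mm

Specimen A: correcting the raw count gives 12514 − 9 + 4 = 12509 true varves.
A: Mean rate = 8070.4 mm / 12509 years ≈ 0.645 mm/year.
B's length ≈ 0.645 × 9415 = 6072.7 mm.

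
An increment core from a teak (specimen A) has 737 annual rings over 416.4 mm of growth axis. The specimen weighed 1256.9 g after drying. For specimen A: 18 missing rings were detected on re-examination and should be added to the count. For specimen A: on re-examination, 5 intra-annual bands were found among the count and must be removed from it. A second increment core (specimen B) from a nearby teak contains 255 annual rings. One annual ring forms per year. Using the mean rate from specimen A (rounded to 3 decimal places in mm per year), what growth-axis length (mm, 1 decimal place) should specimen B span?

Specimen A: true annual ring count = 737 − 5 + 18 = 750.
A: 416.4 mm over 750 years gives 416.4 / 750 ≈ 0.555 mm/yr.
B's length ≈ 0.555 × 255 = 141.5 mm.

141.5 mm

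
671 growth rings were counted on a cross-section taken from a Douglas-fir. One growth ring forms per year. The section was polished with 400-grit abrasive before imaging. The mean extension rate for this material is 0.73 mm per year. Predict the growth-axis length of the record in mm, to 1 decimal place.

The record spans 671 years at 0.73 mm per year.
Length ≈ 0.73 × 671 = 489.8 mm.

489.8 mm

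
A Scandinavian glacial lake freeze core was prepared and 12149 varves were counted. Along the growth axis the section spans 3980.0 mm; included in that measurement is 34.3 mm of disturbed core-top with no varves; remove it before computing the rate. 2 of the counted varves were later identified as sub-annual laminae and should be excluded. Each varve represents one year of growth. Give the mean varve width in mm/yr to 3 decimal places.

0.325 mm/yr

True varve count = 12149 − 2 = 12147.
Removing the 34.3 mm offcut leaves 3980.0 − 34.3 = 3945.7 mm.
Mean rate = 3945.7 mm / 12147 years ≈ 0.325 mm/yr.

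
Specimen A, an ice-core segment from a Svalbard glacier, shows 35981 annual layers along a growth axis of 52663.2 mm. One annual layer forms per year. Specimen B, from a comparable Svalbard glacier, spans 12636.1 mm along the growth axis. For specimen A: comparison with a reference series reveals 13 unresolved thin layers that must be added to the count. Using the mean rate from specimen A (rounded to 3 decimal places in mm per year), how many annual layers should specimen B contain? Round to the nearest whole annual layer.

8637 annual layers

Specimen A: correcting the raw count gives 35981 + 13 = 35994 true annual layers.
A: Mean rate = 52663.2 mm / 35994 years ≈ 1.463 mm/year.
For B, 12636.1 / 1.463 = 8637.12 years ≈ 8637 annual layers.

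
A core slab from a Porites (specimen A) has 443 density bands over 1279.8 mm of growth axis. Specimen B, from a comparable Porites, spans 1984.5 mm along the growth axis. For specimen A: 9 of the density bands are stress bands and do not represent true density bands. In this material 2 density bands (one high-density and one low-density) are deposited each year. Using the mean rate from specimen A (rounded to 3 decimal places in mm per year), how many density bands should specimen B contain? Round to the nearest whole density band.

673 density bands

Specimen A: adjusted count: 443 − 9 = 434 density bands.
Specimen A: 434 density bands at 2 per year is 434 / 2 = 217 years.
A: Extension rate ≈ 1279.8 / 217 = 5.898 mm per year.
Specimen B: 1984.5 mm / 5.898 mm per year = 336.47 years; at 2 density bands per year that is 336.47 × 2 ≈ 673 density bands.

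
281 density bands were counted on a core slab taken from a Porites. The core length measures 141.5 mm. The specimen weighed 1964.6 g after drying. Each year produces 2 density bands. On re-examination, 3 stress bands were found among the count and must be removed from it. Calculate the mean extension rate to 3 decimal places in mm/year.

1.018 mm/year

True density band count = 281 − 3 = 278.
Dividing by 2 density bands per year: 278 / 2 = 139 years.
141.5 mm over 139 years gives 141.5 / 139 ≈ 1.018 mm/year.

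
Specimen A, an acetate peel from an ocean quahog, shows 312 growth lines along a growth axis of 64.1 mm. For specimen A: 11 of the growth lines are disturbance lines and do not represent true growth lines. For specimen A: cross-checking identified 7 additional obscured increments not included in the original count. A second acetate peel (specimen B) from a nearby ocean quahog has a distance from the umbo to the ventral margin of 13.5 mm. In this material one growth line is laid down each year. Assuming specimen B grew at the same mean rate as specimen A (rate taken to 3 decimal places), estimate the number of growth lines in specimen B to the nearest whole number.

65 growth lines

Specimen A: true growth line count = 312 − 11 + 7 = 308.
A: Extension rate ≈ 64.1 / 308 = 0.208 mm/yr.
Specimen B: 13.5 mm / 0.208 mm per year = 64.90 years ≈ 65 growth lines.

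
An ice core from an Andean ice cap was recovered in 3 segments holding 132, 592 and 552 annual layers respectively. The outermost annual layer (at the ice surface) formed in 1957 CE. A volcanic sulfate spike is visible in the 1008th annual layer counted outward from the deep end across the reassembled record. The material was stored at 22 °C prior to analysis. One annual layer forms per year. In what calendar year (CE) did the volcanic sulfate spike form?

Total annual layers = 132 + 592 + 552 = 1276.
Between annual layer 1008 and the ice surface there are 1276 − 1008 = 268 annual layers.
1957 − 268 = 1689 CE.

1689 CE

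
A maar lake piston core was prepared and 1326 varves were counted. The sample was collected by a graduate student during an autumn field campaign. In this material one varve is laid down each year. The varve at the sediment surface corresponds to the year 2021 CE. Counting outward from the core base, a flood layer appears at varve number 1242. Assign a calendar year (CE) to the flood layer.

1937 CE

Between varve 1242 and the sediment surface there are 1326 − 1242 = 84 varves.
The varve at the sediment surface is 2021 CE, so the flood layer dates to 2021 − 84 = 1937 CE.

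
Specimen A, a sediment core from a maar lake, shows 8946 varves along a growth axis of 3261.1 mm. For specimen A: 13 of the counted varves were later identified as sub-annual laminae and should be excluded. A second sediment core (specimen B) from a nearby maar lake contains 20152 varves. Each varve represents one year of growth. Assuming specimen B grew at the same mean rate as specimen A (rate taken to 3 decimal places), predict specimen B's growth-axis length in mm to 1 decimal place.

7355.5 mm

Specimen A: true varve count = 8946 − 13 = 8933.
A: Mean rate = 3261.1 mm / 8933 years ≈ 0.365 mm per year.
For B, 0.365 mm/year × 20152 years = 7355.5 mm.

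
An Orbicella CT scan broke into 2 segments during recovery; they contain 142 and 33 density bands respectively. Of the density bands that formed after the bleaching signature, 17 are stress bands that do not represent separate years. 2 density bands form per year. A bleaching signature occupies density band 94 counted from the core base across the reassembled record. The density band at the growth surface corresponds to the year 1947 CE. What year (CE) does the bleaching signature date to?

1915 CE

Total density bands = 142 + 33 = 175.
The bleaching signature sits at density band 94 from the core base, so 175 − 94 = 81 density bands formed after it.
Excluding 17 false density bands: 81 − 17 = 64.
With 2 density bands per year, 64 / 2 = 32 years.
1947 − 32 = 1915 CE.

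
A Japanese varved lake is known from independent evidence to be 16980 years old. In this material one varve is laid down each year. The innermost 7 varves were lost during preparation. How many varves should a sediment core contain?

At one varve per year, 16980 years correspond to 16980 varves.
Less the 7 uncaptured varves: 16980 − 7 = 16973.

16973 varves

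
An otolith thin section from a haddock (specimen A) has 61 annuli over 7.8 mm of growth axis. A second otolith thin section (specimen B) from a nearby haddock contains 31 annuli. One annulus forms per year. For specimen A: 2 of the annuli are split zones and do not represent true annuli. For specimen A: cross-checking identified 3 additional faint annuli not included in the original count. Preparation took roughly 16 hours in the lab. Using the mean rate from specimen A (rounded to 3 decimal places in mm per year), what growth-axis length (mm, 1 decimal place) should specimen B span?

3.9 mm

Specimen A: correcting the raw count gives 61 − 2 + 3 = 62 true annuli.
A: Extension rate ≈ 7.8 / 62 = 0.126 mm/year.
For B, 0.126 mm/year × 31 years = 3.9 mm.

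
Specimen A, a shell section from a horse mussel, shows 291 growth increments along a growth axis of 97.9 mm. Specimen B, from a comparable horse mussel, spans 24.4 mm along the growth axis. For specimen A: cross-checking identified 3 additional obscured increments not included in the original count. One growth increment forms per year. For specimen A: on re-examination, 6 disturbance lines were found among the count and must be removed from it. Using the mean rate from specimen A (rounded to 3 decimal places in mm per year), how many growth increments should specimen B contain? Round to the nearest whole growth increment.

72 growth increments

Specimen A: after corrections the count is 291 − 6 + 3 = 288 growth increments.
A: Extension rate ≈ 97.9 / 288 = 0.340 mm/yr.
For B, 24.4 / 0.340 = 71.76 years ≈ 72 growth increments.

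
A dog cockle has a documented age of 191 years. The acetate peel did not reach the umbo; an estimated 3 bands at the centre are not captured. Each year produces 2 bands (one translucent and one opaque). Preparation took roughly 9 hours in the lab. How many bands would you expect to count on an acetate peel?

379 bands

Expected bands: 191 × 2 = 382.
382 − 3 missed = 379 bands expected in the prepared section.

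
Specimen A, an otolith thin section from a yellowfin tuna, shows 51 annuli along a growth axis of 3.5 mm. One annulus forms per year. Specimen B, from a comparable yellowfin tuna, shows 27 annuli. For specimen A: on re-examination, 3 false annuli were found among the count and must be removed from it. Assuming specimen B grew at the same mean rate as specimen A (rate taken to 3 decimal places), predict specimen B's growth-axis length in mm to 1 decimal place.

2.0 mm

Specimen A: true annulus count = 51 − 3 = 48.
A: Extension rate ≈ 3.5 / 48 = 0.073 mm/yr.
For B, 0.073 mm/year × 27 years = 2.0 mm.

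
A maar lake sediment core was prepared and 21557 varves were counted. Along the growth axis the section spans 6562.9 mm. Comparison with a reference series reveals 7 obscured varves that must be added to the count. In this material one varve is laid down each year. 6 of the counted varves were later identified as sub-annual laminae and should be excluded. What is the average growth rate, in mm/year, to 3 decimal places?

0.304 mm/year

Correcting the raw count gives 21557 − 6 + 7 = 21558 true varves.
Extension rate ≈ 6562.9 / 21558 = 0.304 mm/year.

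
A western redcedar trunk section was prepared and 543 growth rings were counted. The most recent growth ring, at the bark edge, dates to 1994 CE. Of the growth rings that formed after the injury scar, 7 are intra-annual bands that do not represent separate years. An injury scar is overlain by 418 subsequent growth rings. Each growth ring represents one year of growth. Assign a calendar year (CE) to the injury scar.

1583 CE

418 growth rings post-date the injury scar.
Excluding 7 false growth rings: 418 − 7 = 411.
The growth ring at the bark edge is 1994 CE, so the injury scar dates to 1994 − 411 = 1583 CE.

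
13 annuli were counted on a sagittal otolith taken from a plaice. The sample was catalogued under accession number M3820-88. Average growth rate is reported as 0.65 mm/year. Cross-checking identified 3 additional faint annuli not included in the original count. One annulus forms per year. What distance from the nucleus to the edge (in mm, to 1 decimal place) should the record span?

Correcting the raw count gives 13 + 3 = 16 true annuli.
Length ≈ 0.65 × 16 = 10.4 mm.

10.4 mm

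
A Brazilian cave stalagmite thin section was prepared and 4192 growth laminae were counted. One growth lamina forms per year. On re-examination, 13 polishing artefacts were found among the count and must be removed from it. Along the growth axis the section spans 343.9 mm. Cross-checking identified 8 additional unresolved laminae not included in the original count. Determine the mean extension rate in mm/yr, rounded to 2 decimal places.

After corrections the count is 4192 − 13 + 8 = 4187 growth laminae.
Extension rate ≈ 343.9 / 4187 = 0.08 mm/yr.

0.08 mm/yr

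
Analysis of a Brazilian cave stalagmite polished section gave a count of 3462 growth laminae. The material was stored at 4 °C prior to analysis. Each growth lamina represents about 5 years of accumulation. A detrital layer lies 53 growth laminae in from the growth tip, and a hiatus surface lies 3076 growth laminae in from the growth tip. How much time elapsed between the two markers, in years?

15115 yr

The two markers are separated by 3076 − 53 = 3023 growth laminae.
At 5 years per growth lamina, 3023 × 5 = 15115 years.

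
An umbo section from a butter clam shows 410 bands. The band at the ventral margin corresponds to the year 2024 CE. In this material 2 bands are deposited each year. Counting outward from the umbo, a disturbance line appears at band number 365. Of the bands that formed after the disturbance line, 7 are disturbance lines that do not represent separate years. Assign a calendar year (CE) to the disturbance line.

2005 CE

410 − 365 = 45 bands lie beyond the disturbance line toward the ventral margin.
Excluding 7 false bands: 45 − 7 = 38.
With 2 bands per year, 38 / 2 = 19 years.
2024 − 19 = 2005 CE.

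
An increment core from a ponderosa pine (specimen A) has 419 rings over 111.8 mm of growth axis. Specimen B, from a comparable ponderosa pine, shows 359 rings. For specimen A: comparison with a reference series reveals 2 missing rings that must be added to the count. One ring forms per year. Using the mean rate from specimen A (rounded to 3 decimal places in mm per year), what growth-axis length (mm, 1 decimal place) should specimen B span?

95.5 mm

Specimen A: correcting the raw count gives 419 + 2 = 421 true rings.
A: 111.8 mm over 421 years gives 111.8 / 421 ≈ 0.266 mm/year.
B's length ≈ 0.266 × 359 = 95.5 mm.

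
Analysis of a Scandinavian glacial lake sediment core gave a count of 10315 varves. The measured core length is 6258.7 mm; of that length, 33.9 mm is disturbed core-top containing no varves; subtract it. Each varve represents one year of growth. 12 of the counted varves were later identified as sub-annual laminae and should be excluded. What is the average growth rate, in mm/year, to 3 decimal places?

0.604 mm/year

After corrections the count is 10315 − 12 = 10303 varves.
Net length = 6258.7 − 33.9 = 6224.8 mm.
6224.8 mm over 10303 years gives 6224.8 / 10303 ≈ 0.604 mm/year.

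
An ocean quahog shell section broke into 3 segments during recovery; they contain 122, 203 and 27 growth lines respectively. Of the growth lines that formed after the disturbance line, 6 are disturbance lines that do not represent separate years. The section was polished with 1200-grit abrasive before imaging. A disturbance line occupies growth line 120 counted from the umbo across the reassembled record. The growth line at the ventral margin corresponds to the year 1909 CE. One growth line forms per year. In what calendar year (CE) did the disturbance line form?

1683 CE

Total growth lines = 122 + 203 + 27 = 352.
352 − 120 = 232 growth lines lie beyond the disturbance line toward the ventral margin.
Excluding 6 false growth lines: 232 − 6 = 226.
1909 − 226 = 1683 CE.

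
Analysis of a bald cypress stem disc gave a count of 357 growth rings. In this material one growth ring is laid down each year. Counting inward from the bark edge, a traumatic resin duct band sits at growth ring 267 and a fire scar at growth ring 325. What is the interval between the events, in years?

58 years

325 − 267 = 58 growth rings lie between the two events.
That is 58 years at one growth ring per year.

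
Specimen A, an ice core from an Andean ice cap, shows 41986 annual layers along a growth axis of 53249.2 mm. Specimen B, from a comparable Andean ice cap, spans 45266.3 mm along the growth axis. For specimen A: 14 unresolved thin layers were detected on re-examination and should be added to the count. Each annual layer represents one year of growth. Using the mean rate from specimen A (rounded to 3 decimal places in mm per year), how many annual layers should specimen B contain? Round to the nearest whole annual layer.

Specimen A: correcting the raw count gives 41986 + 14 = 42000 true annual layers.
A: Extension rate ≈ 53249.2 / 42000 = 1.268 mm per year.
B spans 45266.3 / 1.268 = 35698.97 years ≈ 35699 annual layers.

35699 annual layers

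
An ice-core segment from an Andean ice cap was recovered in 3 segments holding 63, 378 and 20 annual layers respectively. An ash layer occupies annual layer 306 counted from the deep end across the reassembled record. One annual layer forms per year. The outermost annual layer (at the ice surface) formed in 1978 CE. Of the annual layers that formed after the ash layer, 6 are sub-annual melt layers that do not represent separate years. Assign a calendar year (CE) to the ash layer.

Total annual layers = 63 + 378 + 20 = 461.
The ash layer sits at annual layer 306 from the deep end, so 461 − 306 = 155 annual layers formed after it.
155 − 6 false = 149 true annual layers after the ash layer.
Counting back 149 years from 1978 CE places the ash layer in 1978 − 149 = 1829 CE.

1829 CE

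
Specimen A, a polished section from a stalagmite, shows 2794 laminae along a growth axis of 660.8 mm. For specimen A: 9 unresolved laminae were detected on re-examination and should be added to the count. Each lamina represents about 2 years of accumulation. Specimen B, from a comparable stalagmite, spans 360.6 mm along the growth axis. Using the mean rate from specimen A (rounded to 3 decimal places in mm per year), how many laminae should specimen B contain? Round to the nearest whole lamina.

1528 laminae

Specimen A: after corrections the count is 2794 + 9 = 2803 laminae.
Specimen A: at 2 years per lamina, 2803 × 2 = 5606 years.
A: 660.8 mm over 5606 years gives 660.8 / 5606 ≈ 0.118 mm per year.
B spans 360.6 / 0.118 = 3055.93 years; at 2 years per lamina that is 3055.93 / 2 ≈ 1528 laminae.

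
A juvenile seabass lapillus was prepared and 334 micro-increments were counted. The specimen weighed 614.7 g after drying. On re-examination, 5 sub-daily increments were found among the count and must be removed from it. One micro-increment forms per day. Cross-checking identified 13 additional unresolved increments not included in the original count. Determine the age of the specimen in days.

342 d

Adjusted count: 334 − 5 + 13 = 342 micro-increments.
One micro-increment per day makes the duration 342 days.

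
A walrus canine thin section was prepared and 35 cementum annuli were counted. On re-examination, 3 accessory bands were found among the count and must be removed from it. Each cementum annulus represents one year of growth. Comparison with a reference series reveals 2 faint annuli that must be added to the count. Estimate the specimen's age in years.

34 yr

Adjusted count: 35 − 3 + 2 = 34 cementum annuli.
One cementum annulus per year makes the duration 34 years.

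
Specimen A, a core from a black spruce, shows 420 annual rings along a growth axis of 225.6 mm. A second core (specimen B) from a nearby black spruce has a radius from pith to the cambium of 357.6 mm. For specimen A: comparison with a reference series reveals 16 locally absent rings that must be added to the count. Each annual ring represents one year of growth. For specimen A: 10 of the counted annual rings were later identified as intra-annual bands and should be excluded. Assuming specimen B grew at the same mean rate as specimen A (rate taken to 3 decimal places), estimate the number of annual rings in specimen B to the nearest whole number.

Specimen A: correcting the raw count gives 420 − 10 + 16 = 426 true annual rings.
A: Mean rate = 225.6 mm / 426 years ≈ 0.530 mm per year.
B spans 357.6 / 0.530 = 674.72 years ≈ 675 annual rings.

675 annual rings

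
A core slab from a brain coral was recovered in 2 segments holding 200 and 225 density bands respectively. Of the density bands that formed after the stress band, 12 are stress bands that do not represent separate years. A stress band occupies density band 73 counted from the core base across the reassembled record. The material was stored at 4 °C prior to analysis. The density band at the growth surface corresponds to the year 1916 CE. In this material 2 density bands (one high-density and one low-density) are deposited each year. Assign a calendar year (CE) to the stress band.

Total density bands = 200 + 225 = 425.
Between density band 73 and the growth surface there are 425 − 73 = 352 density bands.
352 − 12 false = 340 true density bands after the stress band.
Dividing by 2 density bands per year: 340 / 2 = 170 years.
The density band at the growth surface is 1916 CE, so the stress band dates to 1916 − 170 = 1746 CE.

1746 CE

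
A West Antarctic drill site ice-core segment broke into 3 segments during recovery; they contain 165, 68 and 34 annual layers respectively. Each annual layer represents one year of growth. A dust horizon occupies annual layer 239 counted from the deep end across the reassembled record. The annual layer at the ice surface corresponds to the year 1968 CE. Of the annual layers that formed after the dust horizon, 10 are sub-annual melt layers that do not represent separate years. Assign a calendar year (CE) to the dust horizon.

1950 CE

Total annual layers = 165 + 68 + 34 = 267.
267 − 239 = 28 annual layers lie beyond the dust horizon toward the ice surface.
28 − 10 false = 18 true annual layers after the dust horizon.
1968 − 18 = 1950 CE.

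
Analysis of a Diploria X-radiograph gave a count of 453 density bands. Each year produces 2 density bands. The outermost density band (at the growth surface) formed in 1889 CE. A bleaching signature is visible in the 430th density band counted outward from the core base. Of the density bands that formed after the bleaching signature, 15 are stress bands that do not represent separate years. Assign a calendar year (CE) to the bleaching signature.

Between density band 430 and the growth surface there are 453 − 430 = 23 density bands.
Excluding 15 false density bands: 23 − 15 = 8.
With 2 density bands per year, 8 / 2 = 4 years.
Counting back 4 years from 1889 CE places the bleaching signature in 1889 − 4 = 1885 CE.

1885 CE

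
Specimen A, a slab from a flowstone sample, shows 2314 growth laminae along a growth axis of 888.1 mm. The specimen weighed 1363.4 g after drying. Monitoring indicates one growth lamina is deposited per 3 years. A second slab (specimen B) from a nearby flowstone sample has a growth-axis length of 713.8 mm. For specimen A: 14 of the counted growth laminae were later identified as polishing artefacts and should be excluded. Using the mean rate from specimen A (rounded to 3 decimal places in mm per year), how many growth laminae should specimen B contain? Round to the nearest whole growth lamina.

Specimen A: correcting the raw count gives 2314 − 14 = 2300 true growth laminae.
Specimen A: 2300 growth laminae at 3 years each span 2300 × 3 = 6900 years.
A: 888.1 mm over 6900 years gives 888.1 / 6900 ≈ 0.129 mm/year.
B spans 713.8 / 0.129 = 5533.33 years; at 3 years per growth lamina that is 5533.33 / 3 ≈ 1844 growth laminae.

1844 growth laminae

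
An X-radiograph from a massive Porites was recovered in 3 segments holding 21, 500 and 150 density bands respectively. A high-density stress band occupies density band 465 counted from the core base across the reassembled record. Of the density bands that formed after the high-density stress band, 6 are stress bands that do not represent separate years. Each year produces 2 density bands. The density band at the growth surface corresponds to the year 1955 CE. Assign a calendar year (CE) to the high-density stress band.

Total density bands = 21 + 500 + 150 = 671.
671 − 465 = 206 density bands lie beyond the high-density stress band toward the growth surface.
Excluding 6 false density bands: 206 − 6 = 200.
With 2 density bands per year, 200 / 2 = 100 years.
The density band at the growth surface is 1955 CE, so the high-density stress band dates to 1955 − 100 = 1855 CE.

1855 CE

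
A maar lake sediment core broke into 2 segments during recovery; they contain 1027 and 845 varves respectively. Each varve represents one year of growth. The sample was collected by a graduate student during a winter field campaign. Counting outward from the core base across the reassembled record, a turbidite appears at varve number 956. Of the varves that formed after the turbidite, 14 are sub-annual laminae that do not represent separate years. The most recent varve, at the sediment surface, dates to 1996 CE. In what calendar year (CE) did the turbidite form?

Total varves = 1027 + 845 = 1872.
Between varve 956 and the sediment surface there are 1872 − 956 = 916 varves.
Excluding 14 false varves: 916 − 14 = 902.
1996 − 902 = 1094 CE.

1094 CE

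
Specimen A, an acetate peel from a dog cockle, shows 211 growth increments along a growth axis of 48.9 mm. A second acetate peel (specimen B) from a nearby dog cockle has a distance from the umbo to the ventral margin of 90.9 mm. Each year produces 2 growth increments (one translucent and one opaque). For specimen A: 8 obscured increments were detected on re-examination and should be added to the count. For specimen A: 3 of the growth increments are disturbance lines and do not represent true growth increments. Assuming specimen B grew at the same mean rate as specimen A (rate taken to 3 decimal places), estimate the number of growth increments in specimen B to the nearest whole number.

401 growth increments

Specimen A: adjusted count: 211 − 3 + 8 = 216 growth increments.
Specimen A: dividing by 2 growth increments per year: 216 / 2 = 108 years.
A: 48.9 mm over 108 years gives 48.9 / 108 ≈ 0.453 mm per year.
For B, 90.9 / 0.453 = 200.66 years; at 2 growth increments per year that is 200.66 × 2 ≈ 401 growth increments.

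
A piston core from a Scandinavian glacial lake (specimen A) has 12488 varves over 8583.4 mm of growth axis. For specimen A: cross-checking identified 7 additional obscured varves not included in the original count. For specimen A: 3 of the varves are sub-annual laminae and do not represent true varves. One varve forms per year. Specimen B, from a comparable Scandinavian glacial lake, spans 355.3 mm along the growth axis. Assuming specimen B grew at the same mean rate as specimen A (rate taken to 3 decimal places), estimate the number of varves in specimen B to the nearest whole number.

517 varves

Specimen A: true varve count = 12488 − 3 + 7 = 12492.
A: 8583.4 mm over 12492 years gives 8583.4 / 12492 ≈ 0.687 mm/yr.
B spans 355.3 / 0.687 = 517.18 years ≈ 517 varves.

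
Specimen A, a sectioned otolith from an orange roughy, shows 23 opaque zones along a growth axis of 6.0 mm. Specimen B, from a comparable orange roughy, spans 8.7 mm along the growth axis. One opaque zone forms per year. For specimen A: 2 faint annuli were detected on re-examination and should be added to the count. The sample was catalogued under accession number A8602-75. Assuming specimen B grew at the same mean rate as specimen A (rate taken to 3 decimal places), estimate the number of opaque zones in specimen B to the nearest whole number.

Specimen A: correcting the raw count gives 23 + 2 = 25 true opaque zones.
A: Extension rate ≈ 6.0 / 25 = 0.240 mm per year.
For B, 8.7 / 0.240 = 36.25 years ≈ 36 opaque zones.

36 opaque zones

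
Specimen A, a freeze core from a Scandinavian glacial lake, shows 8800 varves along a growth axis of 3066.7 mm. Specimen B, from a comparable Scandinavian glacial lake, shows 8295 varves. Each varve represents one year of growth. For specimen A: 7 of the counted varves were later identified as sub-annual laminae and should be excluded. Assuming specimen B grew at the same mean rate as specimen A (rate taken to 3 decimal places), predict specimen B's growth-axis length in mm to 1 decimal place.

Specimen A: correcting the raw count gives 8800 − 7 = 8793 true varves.
A: Mean rate = 3066.7 mm / 8793 years ≈ 0.349 mm/year.
For B, 0.349 mm/year × 8295 years = 2895.0 mm.

2895.0 mm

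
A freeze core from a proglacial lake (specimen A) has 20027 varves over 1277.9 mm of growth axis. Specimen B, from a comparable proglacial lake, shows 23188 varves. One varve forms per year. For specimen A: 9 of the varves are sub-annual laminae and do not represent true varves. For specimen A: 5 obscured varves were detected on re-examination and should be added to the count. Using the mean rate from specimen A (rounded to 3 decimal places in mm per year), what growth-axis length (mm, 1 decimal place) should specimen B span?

1484.0 mm

Specimen A: adjusted count: 20027 − 9 + 5 = 20023 varves.
A: Extension rate ≈ 1277.9 / 20023 = 0.064 mm per year.
For B, 0.064 mm/year × 23188 years = 1484.0 mm.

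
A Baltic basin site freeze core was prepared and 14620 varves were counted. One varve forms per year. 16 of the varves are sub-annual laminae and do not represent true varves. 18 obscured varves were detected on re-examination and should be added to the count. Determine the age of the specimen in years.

Correcting the raw count gives 14620 − 16 + 18 = 14622 true varves.
At one varve per year, that is 14622 years.

14622 yr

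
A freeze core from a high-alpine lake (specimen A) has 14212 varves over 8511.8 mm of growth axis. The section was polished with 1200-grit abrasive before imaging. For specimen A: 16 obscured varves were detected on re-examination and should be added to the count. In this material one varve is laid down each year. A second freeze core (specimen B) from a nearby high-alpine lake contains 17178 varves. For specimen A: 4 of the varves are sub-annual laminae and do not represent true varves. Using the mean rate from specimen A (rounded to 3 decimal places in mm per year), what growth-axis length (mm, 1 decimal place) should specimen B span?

10272.4 mm

Specimen A: correcting the raw count gives 14212 − 4 + 16 = 14224 true varves.
A: Extension rate ≈ 8511.8 / 14224 = 0.598 mm/yr.
Length of B = 0.598 × 17178 = 10272.4 mm.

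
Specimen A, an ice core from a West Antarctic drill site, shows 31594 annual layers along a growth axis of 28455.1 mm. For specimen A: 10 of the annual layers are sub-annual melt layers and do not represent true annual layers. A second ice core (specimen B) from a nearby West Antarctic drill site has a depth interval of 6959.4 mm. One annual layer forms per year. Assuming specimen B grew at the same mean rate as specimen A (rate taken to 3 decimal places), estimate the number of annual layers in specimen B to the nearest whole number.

Specimen A: after corrections the count is 31594 − 10 = 31584 annual layers.
A: Mean rate = 28455.1 mm / 31584 years ≈ 0.901 mm/year.
For B, 6959.4 / 0.901 = 7724.08 years ≈ 7724 annual layers.

7724 annual layers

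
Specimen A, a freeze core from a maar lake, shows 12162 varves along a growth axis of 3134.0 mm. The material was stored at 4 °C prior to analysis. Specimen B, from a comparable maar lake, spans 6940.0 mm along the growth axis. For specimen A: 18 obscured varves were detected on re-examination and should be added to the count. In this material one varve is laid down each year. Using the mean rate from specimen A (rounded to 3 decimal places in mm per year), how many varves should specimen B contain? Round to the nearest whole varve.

27004 varves

Specimen A: after corrections the count is 12162 + 18 = 12180 varves.
A: Extension rate ≈ 3134.0 / 12180 = 0.257 mm per year.
For B, 6940.0 / 0.257 = 27003.89 years ≈ 27004 varves.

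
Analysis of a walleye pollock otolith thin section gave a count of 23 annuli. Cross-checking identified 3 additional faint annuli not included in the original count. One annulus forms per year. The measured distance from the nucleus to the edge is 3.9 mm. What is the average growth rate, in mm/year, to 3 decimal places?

Adjusted count: 23 + 3 = 26 annuli.
Extension rate ≈ 3.9 / 26 = 0.150 mm/year.

0.150 mm/year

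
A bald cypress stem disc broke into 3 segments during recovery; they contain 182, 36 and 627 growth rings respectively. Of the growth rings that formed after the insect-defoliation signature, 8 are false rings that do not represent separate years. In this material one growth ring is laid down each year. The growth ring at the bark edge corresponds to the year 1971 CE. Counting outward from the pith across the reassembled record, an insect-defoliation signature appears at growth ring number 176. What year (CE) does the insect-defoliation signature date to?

Total growth rings = 182 + 36 + 627 = 845.
Between growth ring 176 and the bark edge there are 845 − 176 = 669 growth rings.
Excluding 8 false growth rings: 669 − 8 = 661.
1971 − 661 = 1310 CE.

1310 CE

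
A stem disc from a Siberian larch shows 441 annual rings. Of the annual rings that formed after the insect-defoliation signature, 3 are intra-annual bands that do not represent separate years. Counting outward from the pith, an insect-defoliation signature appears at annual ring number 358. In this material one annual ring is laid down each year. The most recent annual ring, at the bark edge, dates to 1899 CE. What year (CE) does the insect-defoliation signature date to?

1819 CE

The insect-defoliation signature sits at annual ring 358 from the pith, so 441 − 358 = 83 annual rings formed after it.
83 − 3 false = 80 true annual rings after the insect-defoliation signature.
1899 − 80 = 1819 CE.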